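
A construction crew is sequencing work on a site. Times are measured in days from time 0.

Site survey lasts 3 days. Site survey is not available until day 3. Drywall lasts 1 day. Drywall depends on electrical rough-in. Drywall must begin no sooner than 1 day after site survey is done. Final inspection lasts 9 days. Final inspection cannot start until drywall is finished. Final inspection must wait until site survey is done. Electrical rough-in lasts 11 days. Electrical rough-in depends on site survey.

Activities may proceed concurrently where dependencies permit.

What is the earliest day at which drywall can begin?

Site survey cannot begin until its own release at day 3. It runs from day 3 to 3 + 3 = day 6.
Electrical rough-in waits on site survey (finishes day 6), so it starts at day 6 and finishes at 6 + 11 = day 17.
Drywall waits on electrical rough-in (finishes day 17); site survey (finishes day 6, plus 1-day gap → day 7). The latest of these is day 17, which is the earliest drywall can start.

17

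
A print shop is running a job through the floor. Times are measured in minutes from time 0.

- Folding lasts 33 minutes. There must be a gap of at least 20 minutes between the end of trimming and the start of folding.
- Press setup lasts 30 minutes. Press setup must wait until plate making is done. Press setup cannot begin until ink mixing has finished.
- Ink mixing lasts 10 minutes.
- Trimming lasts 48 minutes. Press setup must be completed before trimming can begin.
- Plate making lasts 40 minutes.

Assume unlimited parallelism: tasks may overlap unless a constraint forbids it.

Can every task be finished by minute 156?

No

Ink mixing has no prerequisites, so it starts at minute 0 and finishes at minute 10.
Plate making can start immediately at minute 0; it finishes at minute 40.
For press setup: plate making (finishes minute 40); ink mixing (finishes minute 10). Taking the maximum gives a start of minute 40, and it finishes at 40 + 30 = minute 70.
After press setup (finishes minute 70), trimming can start at minute 70 and finishes at minute 118.
Folding waits on trimming (finishes minute 118, plus 20-minute gap → minute 138), so it starts at minute 138 and finishes at 138 + 33 = minute 171.
The earliest everything can be done is minute 171, which is after the deadline of 156, so it is not possible.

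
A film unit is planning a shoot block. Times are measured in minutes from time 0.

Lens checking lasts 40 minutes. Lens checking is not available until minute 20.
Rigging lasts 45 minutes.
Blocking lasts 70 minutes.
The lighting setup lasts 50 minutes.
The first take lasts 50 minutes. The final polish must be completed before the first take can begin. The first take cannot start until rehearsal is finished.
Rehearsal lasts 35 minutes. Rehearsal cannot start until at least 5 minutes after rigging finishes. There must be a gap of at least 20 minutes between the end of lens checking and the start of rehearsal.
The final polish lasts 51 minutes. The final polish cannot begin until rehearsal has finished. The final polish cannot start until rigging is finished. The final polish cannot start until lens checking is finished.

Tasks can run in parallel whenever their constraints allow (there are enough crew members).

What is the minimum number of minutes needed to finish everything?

216

Nothing blocks blocking, so it runs from minute 0 to minute 70.
After its own release at minute 20, lens checking can start at minute 20 and finishes at minute 60.
The lighting setup has no prerequisites, so it starts at minute 0 and finishes at minute 50.
Rigging can start immediately at minute 0; it finishes at minute 45.
Rehearsal needs all of rigging (finishes minute 45, plus 5-minute gap → minute 50); lens checking (finishes minute 60, plus 20-minute gap → minute 80). That puts its earliest start at minute 80; it finishes at 80 + 35 = minute 115.
The final polish cannot start until rehearsal (finishes minute 115); rigging (finishes minute 45); lens checking (finishes minute 60). The controlling bound is minute 115, so the final polish finishes at 115 + 51 = minute 166.
The first take needs all of the final polish (finishes minute 166); rehearsal (finishes minute 115). That puts its earliest start at minute 166; it finishes at 166 + 50 = minute 216.
All tasks are finished once the last one completes. Finish times: Rigging at 45, The lighting setup at 50, Lens checking at 60, Blocking at 70, Rehearsal at 115, The final polish at 166, The first take at 216. The latest is minute 216.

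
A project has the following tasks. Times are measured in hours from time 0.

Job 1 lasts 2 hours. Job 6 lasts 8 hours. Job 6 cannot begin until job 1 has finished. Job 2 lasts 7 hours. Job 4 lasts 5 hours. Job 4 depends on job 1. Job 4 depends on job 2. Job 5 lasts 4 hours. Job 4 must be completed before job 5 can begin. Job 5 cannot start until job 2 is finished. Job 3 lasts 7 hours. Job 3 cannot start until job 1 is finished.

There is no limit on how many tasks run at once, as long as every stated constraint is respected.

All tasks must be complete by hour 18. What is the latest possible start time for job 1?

7

To finish by hour 18, job 3 (duration 7) must start no later than hour 11.
Job 5 must finish by hour 18; it takes 4 hours, so it must start by 18 − 4 = hour 14.
Since job 5 (must start by hour 14) depends on it, job 4 must finish by hour 14. Backing off its 5-hour duration gives a latest start of hour 9.
To finish by hour 18, job 6 (duration 8) must start no later than hour 10.
Job 1 feeds job 3 (must start by hour 11); job 4 (must start by hour 9); job 6 (must start by hour 10). Taking the minimum, job 1 must finish by hour 9 and start by 9 − 2 = hour 7.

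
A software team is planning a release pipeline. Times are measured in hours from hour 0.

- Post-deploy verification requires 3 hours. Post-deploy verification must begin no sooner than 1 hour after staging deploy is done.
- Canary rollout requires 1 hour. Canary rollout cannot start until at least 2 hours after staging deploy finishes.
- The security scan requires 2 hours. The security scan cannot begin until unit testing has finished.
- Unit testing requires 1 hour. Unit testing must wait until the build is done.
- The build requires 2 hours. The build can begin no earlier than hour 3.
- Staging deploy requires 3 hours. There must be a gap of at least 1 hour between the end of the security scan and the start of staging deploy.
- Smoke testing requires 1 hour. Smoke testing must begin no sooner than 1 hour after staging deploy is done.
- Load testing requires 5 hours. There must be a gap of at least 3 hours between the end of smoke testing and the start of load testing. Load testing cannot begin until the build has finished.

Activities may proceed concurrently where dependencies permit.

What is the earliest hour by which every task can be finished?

The build cannot begin until its own release at hour 3. It runs from hour 3 to 3 + 2 = hour 5.
Unit testing cannot begin until the build (finishes hour 5). It runs from hour 5 to 5 + 1 = hour 6.
The security scan cannot begin until unit testing (finishes hour 6). It runs from hour 6 to 6 + 2 = hour 8.
Staging deploy cannot begin until the security scan (finishes hour 8, plus 1-hour gap → hour 9). It runs from hour 9 to 9 + 3 = hour 12.
Post-deploy verification waits on staging deploy (finishes hour 12, plus 1-hour gap → hour 13), so it starts at hour 13 and finishes at 13 + 3 = hour 16.
Canary rollout waits on staging deploy (finishes hour 12, plus 2-hour gap → hour 14), so it starts at hour 14 and finishes at 14 + 1 = hour 15.
After staging deploy (finishes hour 12, plus 1-hour gap → hour 13), smoke testing can start at hour 13 and finishes at hour 14.
For load testing: smoke testing (finishes hour 14, plus 3-hour gap → hour 17); the build (finishes hour 5). Taking the maximum gives a start of hour 17, and it finishes at 17 + 5 = hour 22.
All tasks are finished once the last one completes. Finish times: The build at 5, Unit testing at 6, The security scan at 8, Staging deploy at 12, Smoke testing at 14, Canary rollout at 15, Load testing at 22, Post-deploy verification at 16. The latest is hour 22.

22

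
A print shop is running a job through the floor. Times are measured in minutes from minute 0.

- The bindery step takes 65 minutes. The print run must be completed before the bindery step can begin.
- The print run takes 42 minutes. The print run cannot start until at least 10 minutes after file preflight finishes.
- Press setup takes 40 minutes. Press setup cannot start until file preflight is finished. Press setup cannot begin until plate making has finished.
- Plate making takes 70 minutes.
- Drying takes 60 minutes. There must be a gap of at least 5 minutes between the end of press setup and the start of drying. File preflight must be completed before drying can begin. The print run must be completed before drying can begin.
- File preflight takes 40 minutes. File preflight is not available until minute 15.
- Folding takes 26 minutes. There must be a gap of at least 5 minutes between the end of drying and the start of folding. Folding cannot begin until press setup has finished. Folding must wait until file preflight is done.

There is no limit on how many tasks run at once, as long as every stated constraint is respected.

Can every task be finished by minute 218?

Yes

Plate making can start immediately at minute 0; it finishes at minute 70.
File preflight cannot begin until its own release at minute 15. It runs from minute 15 to 15 + 40 = minute 55.
The print run cannot begin until file preflight (finishes minute 55, plus 10-minute gap → minute 65). It runs from minute 65 to 65 + 42 = minute 107.
The bindery step waits on the print run (finishes minute 107), so it starts at minute 107 and finishes at 107 + 65 = minute 172.
Press setup needs all of file preflight (finishes minute 55); plate making (finishes minute 70). That puts its earliest start at minute 70; it finishes at 70 + 40 = minute 110.
Drying has to wait for press setup (finishes minute 110, plus 5-minute gap → minute 115); file preflight (finishes minute 55); the print run (finishes minute 107). The latest of these is minute 115, so drying runs minute 115 to 115 + 60 = minute 175.
Folding cannot start until drying (finishes minute 175, plus 5-minute gap → minute 180); press setup (finishes minute 110); file preflight (finishes minute 55). The controlling bound is minute 180, so folding finishes at 180 + 26 = minute 206.
Every task is finished by minute 206, which is no later than the deadline of 218, so the schedule is feasible.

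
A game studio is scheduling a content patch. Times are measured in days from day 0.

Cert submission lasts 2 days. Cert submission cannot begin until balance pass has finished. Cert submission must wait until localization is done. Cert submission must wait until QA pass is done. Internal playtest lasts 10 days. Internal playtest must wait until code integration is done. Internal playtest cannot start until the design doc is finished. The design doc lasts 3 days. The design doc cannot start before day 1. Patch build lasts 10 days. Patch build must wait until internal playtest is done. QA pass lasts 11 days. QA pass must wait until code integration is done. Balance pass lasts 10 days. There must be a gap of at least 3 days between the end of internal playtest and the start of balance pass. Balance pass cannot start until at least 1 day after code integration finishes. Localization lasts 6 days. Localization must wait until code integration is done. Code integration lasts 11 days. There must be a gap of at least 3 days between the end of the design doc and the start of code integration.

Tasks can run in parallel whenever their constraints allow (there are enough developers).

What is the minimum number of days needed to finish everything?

The design doc cannot begin until its own release at day 1. It runs from day 1 to 1 + 3 = day 4.
Code integration waits on the design doc (finishes day 4, plus 3-day gap → day 7), so it starts at day 7 and finishes at 7 + 11 = day 18.
After code integration (finishes day 18), QA pass can start at day 18 and finishes at day 29.
After code integration (finishes day 18), localization can start at day 18 and finishes at day 24.
Internal playtest needs all of code integration (finishes day 18); the design doc (finishes day 4). That puts its earliest start at day 18; it finishes at 18 + 10 = day 28.
Patch build cannot begin until internal playtest (finishes day 28). It runs from day 28 to 28 + 10 = day 38.
For balance pass: internal playtest (finishes day 28, plus 3-day gap → day 31); code integration (finishes day 18, plus 1-day gap → day 19). Taking the maximum gives a start of day 31, and it finishes at 31 + 10 = day 41.
Cert submission needs all of balance pass (finishes day 41); localization (finishes day 24); QA pass (finishes day 29). That puts its earliest start at day 41; it finishes at 41 + 2 = day 43.
All tasks are finished once the last one completes. Finish times: The design doc at 4, Code integration at 18, Internal playtest at 28, Balance pass at 41, Localization at 24, QA pass at 29, Cert submission at 43, Patch build at 38. The latest is day 43.

43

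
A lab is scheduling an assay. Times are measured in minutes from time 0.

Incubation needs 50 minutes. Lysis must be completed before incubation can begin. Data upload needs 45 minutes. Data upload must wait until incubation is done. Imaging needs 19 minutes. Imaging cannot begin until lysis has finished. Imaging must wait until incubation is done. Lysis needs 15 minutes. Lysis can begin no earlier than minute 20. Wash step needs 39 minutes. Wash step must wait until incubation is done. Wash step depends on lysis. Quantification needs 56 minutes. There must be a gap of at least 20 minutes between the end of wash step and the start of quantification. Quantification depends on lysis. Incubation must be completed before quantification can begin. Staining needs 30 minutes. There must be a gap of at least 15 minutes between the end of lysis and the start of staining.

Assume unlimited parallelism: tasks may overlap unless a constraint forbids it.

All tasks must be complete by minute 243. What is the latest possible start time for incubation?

Quantification has no dependents, so it just needs to finish by minute 243. Starting by 243 − 56 = minute 187 achieves that.
Wash step must finish before quantification (must start by minute 187, minus 20-minute gap → minute 167). With a 39-minute duration, wash step must start by 167 − 39 = minute 128.
Imaging has no dependents, so it just needs to finish by minute 243. Starting by 243 − 19 = minute 224 achieves that.
Nothing follows data upload; the deadline of minute 243 is its only limit. It must start by 243 − 45 = minute 198.
For incubation: wash step (must start by minute 128); imaging (must start by minute 224); quantification (must start by minute 187); data upload (must start by minute 198). The most restrictive is minute 128; with a 50-minute duration, incubation must start by minute 78.

78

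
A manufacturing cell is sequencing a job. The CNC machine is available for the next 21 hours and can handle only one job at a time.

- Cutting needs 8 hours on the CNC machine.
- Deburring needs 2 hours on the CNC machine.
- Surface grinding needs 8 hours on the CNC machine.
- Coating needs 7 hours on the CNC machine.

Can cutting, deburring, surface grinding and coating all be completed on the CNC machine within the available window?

No

Running back to back, the jobs need 8 + 2 + 8 + 7 = 25 hours on the CNC machine.
Since 25 > 21, they cannot all fit.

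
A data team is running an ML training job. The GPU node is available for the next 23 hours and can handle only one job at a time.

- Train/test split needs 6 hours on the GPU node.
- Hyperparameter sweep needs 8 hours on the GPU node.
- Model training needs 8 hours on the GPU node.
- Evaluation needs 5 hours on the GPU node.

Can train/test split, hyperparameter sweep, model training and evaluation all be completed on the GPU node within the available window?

Running back to back, the jobs need 6 + 8 + 8 + 5 = 27 hours on the GPU node.
Since 27 > 23, they cannot all fit.

No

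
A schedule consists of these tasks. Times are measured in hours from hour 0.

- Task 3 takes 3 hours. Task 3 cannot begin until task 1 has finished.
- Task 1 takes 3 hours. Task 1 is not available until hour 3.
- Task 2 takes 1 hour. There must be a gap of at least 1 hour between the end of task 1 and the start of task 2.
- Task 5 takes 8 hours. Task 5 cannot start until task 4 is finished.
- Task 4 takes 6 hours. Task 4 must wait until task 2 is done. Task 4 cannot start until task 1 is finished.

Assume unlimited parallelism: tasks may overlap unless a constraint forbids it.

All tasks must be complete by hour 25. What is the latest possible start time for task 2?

Nothing follows task 5; the deadline of hour 25 is its only limit. It must start by 25 − 8 = hour 17.
Task 4 has to be done before task 5 (must start by hour 17). That means finishing by hour 17, i.e. starting by 17 − 6 = hour 11.
Task 2 feeds into task 4 (must start by hour 11); so task 2 must finish by hour 11 and therefore start by hour 10.

10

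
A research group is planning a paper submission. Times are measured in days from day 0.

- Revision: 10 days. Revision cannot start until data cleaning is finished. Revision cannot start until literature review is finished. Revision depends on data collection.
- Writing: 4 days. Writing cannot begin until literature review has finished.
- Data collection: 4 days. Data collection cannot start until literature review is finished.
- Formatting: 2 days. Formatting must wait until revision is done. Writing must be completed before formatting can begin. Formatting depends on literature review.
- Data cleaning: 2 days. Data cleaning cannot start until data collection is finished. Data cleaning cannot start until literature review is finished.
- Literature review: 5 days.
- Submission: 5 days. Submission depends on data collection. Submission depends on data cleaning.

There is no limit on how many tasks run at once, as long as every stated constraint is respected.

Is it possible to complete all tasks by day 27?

Literature review can start immediately at day 0; it finishes at day 5.
After literature review (finishes day 5), writing can start at day 5 and finishes at day 9.
Data collection cannot begin until literature review (finishes day 5). It runs from day 5 to 5 + 4 = day 9.
For data cleaning: data collection (finishes day 9); literature review (finishes day 5). Taking the maximum gives a start of day 9, and it finishes at 9 + 2 = day 11.
Submission cannot start until data collection (finishes day 9); data cleaning (finishes day 11). The controlling bound is day 11, so submission finishes at 11 + 5 = day 16.
Revision cannot start until data cleaning (finishes day 11); literature review (finishes day 5); data collection (finishes day 9). The controlling bound is day 11, so revision finishes at 11 + 10 = day 21.
Formatting cannot start until revision (finishes day 21); writing (finishes day 9); literature review (finishes day 5). The controlling bound is day 21, so formatting finishes at 21 + 2 = day 23.
Every task is finished by day 23, which is no later than the deadline of 27, so the schedule is feasible.

Yes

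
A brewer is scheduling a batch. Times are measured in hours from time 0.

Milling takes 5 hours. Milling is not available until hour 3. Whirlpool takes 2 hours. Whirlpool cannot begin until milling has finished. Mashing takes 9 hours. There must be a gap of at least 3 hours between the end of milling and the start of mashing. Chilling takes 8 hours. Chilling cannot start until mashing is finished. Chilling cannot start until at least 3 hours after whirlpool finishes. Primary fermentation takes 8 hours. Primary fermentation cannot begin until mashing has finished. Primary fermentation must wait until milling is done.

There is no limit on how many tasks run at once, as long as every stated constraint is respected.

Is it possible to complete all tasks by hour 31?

Yes

Milling waits on its own release at hour 3, so it starts at hour 3 and finishes at 3 + 5 = hour 8.
Whirlpool waits on milling (finishes hour 8), so it starts at hour 8 and finishes at 8 + 2 = hour 10.
After milling (finishes hour 8, plus 3-hour gap → hour 11), mashing can start at hour 11 and finishes at hour 20.
Primary fermentation cannot start until mashing (finishes hour 20); milling (finishes hour 8). The controlling bound is hour 20, so primary fermentation finishes at 20 + 8 = hour 28.
Chilling cannot start until mashing (finishes hour 20); whirlpool (finishes hour 10, plus 3-hour gap → hour 13). The controlling bound is hour 20, so chilling finishes at 20 + 8 = hour 28.
Every task is finished by hour 28, which is no later than the deadline of 31, so the schedule is feasible.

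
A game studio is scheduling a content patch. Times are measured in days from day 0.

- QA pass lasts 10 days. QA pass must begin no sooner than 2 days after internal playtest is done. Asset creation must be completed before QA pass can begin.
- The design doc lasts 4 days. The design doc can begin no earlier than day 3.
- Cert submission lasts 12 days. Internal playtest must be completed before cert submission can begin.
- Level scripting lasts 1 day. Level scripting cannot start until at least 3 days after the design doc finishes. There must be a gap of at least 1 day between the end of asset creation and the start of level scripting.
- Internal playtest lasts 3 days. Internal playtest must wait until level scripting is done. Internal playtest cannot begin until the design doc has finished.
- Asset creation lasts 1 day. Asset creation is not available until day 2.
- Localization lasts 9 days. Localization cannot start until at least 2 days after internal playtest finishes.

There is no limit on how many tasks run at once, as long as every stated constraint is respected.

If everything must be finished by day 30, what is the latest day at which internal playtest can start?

15

To finish by day 30, localization (duration 9) must start no later than day 21.
QA pass must finish by day 30; it takes 10 days, so it must start by 30 − 10 = day 20.
Cert submission has no dependents, so it just needs to finish by day 30. Starting by 30 − 12 = day 18 achieves that.
For internal playtest: localization (must start by day 21, minus 2-day gap → day 19); QA pass (must start by day 20, minus 2-day gap → day 18); cert submission (must start by day 18). The most restrictive is day 18; with a 3-day duration, internal playtest must start by day 15.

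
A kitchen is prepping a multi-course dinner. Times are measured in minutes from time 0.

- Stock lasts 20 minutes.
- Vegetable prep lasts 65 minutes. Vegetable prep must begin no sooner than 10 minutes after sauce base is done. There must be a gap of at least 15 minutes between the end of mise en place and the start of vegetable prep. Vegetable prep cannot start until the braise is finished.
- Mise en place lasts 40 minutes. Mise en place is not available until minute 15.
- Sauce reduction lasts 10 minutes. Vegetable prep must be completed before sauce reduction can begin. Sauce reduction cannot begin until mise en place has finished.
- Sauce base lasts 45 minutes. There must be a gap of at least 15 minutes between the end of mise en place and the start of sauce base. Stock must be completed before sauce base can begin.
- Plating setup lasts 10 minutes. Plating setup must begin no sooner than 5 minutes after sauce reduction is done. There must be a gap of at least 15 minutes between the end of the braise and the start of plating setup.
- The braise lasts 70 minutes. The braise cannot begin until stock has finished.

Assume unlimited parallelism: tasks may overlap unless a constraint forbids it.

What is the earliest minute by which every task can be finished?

215

Stock can start immediately at minute 0; it finishes at minute 20.
The braise waits on stock (finishes minute 20), so it starts at minute 20 and finishes at 20 + 70 = minute 90.
After its own release at minute 15, mise en place can start at minute 15 and finishes at minute 55.
Sauce base needs all of mise en place (finishes minute 55, plus 15-minute gap → minute 70); stock (finishes minute 20). That puts its earliest start at minute 70; it finishes at 70 + 45 = minute 115.
Vegetable prep cannot start until sauce base (finishes minute 115, plus 10-minute gap → minute 125); mise en place (finishes minute 55, plus 15-minute gap → minute 70); the braise (finishes minute 90). The controlling bound is minute 125, so vegetable prep finishes at 125 + 65 = minute 190.
Sauce reduction cannot start until vegetable prep (finishes minute 190); mise en place (finishes minute 55). The controlling bound is minute 190, so sauce reduction finishes at 190 + 10 = minute 200.
Plating setup has to wait for sauce reduction (finishes minute 200, plus 5-minute gap → minute 205); the braise (finishes minute 90, plus 15-minute gap → minute 105). The latest of these is minute 205, so plating setup runs minute 205 to 205 + 10 = minute 215.
All tasks are finished once the last one completes. Finish times: Mise en place at 55, Stock at 20, Sauce base at 115, The braise at 90, Vegetable prep at 190, Sauce reduction at 200, Plating setup at 215. The latest is minute 215.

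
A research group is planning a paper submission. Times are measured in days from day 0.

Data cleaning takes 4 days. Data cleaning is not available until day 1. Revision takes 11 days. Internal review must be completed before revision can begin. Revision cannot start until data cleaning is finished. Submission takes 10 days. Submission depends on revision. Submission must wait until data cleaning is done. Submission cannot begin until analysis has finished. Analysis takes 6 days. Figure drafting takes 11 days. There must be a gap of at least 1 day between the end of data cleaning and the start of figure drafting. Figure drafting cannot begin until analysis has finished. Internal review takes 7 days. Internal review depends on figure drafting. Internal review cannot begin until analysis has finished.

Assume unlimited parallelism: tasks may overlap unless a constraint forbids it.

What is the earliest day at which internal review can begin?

Analysis can start immediately at day 0; it finishes at day 6.
After its own release at day 1, data cleaning can start at day 1 and finishes at day 5.
Figure drafting needs all of data cleaning (finishes day 5, plus 1-day gap → day 6); analysis (finishes day 6). That puts its earliest start at day 6; it finishes at 6 + 11 = day 17.
Internal review waits on figure drafting (finishes day 17); analysis (finishes day 6). The latest of these is day 17, which is the earliest internal review can start.

17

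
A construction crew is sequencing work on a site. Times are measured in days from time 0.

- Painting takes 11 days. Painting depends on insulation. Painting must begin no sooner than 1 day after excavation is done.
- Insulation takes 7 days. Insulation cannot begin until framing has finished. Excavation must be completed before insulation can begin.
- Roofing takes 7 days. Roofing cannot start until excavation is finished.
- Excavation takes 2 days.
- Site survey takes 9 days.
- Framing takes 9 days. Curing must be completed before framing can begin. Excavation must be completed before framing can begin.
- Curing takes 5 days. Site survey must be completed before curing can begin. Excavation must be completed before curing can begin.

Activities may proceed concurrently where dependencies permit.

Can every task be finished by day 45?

Yes

Excavation has no prerequisites, so it starts at day 0 and finishes at day 2.
After excavation (finishes day 2), roofing can start at day 2 and finishes at day 9.
Site survey has no prerequisites, so it starts at day 0 and finishes at day 9.
Curing has to wait for site survey (finishes day 9); excavation (finishes day 2). The latest of these is day 9, so curing runs day 9 to 9 + 5 = day 14.
Framing has to wait for curing (finishes day 14); excavation (finishes day 2). The latest of these is day 14, so framing runs day 14 to 14 + 9 = day 23.
Insulation has to wait for framing (finishes day 23); excavation (finishes day 2). The latest of these is day 23, so insulation runs day 23 to 23 + 7 = day 30.
For painting: insulation (finishes day 30); excavation (finishes day 2, plus 1-day gap → day 3). Taking the maximum gives a start of day 30, and it finishes at 30 + 11 = day 41.
Every task is finished by day 41, which is no later than the deadline of 45, so the schedule is feasible.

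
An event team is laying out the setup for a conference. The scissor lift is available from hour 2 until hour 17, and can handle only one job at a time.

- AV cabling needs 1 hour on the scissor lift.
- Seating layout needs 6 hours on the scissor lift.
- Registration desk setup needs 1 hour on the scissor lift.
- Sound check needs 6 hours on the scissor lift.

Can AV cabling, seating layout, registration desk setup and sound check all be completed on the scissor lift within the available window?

Yes

The scissor lift window is 17 − 2 = 15 hours.
Running back to back, the jobs need 1 + 6 + 1 + 6 = 14 hours on the scissor lift.
Since 14 ≤ 15, they fit within the window.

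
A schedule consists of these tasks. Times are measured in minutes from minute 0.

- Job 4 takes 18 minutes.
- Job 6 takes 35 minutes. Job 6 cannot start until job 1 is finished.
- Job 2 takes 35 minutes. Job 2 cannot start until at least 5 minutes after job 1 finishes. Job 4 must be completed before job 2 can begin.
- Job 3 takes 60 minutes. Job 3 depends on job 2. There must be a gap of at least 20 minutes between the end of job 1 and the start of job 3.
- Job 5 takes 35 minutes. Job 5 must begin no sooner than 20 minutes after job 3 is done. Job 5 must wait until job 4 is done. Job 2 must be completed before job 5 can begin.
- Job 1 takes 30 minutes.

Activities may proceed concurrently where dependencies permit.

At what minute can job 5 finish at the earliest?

Nothing blocks job 4, so it runs from minute 0 to minute 18.
Job 1 has no prerequisites, so it starts at minute 0 and finishes at minute 30.
For job 2: job 1 (finishes minute 30, plus 5-minute gap → minute 35); job 4 (finishes minute 18). Taking the maximum gives a start of minute 35, and it finishes at 35 + 35 = minute 70.
Job 3 cannot start until job 2 (finishes minute 70); job 1 (finishes minute 30, plus 20-minute gap → minute 50). The controlling bound is minute 70, so job 3 finishes at 70 + 60 = minute 130.
Job 5 needs all of job 3 (finishes minute 130, plus 20-minute gap → minute 150); job 4 (finishes minute 18); job 2 (finishes minute 70). That puts its earliest start at minute 150; it finishes at 150 + 35 = minute 185.

185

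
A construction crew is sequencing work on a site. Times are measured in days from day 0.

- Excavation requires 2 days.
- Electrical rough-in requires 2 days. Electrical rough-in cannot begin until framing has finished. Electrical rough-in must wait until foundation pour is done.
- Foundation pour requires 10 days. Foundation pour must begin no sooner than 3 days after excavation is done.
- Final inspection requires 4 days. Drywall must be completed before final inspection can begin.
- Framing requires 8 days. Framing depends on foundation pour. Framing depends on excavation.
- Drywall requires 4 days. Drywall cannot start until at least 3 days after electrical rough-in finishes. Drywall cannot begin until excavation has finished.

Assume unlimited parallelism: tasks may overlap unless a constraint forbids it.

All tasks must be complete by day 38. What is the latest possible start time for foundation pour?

Final inspection has no dependents, so it just needs to finish by day 38. Starting by 38 − 4 = day 34 achieves that.
Drywall must finish before final inspection (must start by day 34). With a 4-day duration, drywall must start by 34 − 4 = day 30.
Electrical rough-in feeds into drywall (must start by day 30, minus 3-day gap → day 27); so electrical rough-in must finish by day 27 and therefore start by day 25.
Framing has to be done before electrical rough-in (must start by day 25). That means finishing by day 25, i.e. starting by 25 − 8 = day 17.
Foundation pour feeds framing (must start by day 17); electrical rough-in (must start by day 25). Taking the minimum, foundation pour must finish by day 17 and start by 17 − 10 = day 7.

7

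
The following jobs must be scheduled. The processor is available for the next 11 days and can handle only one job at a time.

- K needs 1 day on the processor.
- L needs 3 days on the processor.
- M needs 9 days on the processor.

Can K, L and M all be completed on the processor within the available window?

No

Running back to back, the jobs need 1 + 3 + 9 = 13 days on the processor.
Since 13 > 11, they cannot all fit.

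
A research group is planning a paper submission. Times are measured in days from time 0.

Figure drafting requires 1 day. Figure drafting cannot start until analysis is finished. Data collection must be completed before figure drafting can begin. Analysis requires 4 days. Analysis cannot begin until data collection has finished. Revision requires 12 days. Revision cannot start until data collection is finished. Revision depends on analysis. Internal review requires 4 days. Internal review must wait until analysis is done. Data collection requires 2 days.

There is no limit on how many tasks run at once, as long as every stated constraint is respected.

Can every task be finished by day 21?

Yes

Data collection can start immediately at day 0; it finishes at day 2.
Analysis waits on data collection (finishes day 2), so it starts at day 2 and finishes at 2 + 4 = day 6.
For revision: data collection (finishes day 2); analysis (finishes day 6). Taking the maximum gives a start of day 6, and it finishes at 6 + 12 = day 18.
Internal review cannot begin until analysis (finishes day 6). It runs from day 6 to 6 + 4 = day 10.
Figure drafting cannot start until analysis (finishes day 6); data collection (finishes day 2). The controlling bound is day 6, so figure drafting finishes at 6 + 1 = day 7.
Every task is finished by day 18, which is no later than the deadline of 21, so the schedule is feasible.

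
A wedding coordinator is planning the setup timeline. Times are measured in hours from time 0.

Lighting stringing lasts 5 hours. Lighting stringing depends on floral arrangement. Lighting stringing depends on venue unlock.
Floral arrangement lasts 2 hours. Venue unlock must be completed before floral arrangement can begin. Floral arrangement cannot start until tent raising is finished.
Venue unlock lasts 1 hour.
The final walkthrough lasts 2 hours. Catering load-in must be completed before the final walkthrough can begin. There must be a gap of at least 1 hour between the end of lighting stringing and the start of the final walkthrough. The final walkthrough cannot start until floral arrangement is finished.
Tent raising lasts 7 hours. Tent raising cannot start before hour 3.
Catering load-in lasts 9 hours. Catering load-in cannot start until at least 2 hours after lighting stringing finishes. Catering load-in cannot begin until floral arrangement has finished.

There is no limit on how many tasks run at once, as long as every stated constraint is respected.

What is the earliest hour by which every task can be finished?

Tent raising cannot begin until its own release at hour 3. It runs from hour 3 to 3 + 7 = hour 10.
Nothing blocks venue unlock, so it runs from hour 0 to hour 1.
Floral arrangement needs all of venue unlock (finishes hour 1); tent raising (finishes hour 10). That puts its earliest start at hour 10; it finishes at 10 + 2 = hour 12.
Lighting stringing needs all of floral arrangement (finishes hour 12); venue unlock (finishes hour 1). That puts its earliest start at hour 12; it finishes at 12 + 5 = hour 17.
Catering load-in cannot start until lighting stringing (finishes hour 17, plus 2-hour gap → hour 19); floral arrangement (finishes hour 12). The controlling bound is hour 19, so catering load-in finishes at 19 + 9 = hour 28.
For the final walkthrough: catering load-in (finishes hour 28); lighting stringing (finishes hour 17, plus 1-hour gap → hour 18); floral arrangement (finishes hour 12). Taking the maximum gives a start of hour 28, and it finishes at 28 + 2 = hour 30.
All tasks are finished once the last one completes. Finish times: Venue unlock at 1, Tent raising at 10, Floral arrangement at 12, Lighting stringing at 17, Catering load-in at 28, The final walkthrough at 30. The latest is hour 30.

30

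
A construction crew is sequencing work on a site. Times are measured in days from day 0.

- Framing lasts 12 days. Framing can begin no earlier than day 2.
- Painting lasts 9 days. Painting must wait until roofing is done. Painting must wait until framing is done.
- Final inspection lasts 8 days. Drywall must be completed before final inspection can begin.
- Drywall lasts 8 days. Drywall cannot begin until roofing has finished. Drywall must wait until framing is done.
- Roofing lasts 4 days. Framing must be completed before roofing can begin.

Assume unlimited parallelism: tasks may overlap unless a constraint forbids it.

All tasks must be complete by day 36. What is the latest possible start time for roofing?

16

To finish by day 36, final inspection (duration 8) must start no later than day 28.
Since final inspection (must start by day 28) depends on it, drywall must finish by day 28. Backing off its 8-day duration gives a latest start of day 20.
Painting must finish by day 36; it takes 9 days, so it must start by 36 − 9 = day 27.
For roofing: drywall (must start by day 20); painting (must start by day 27). The most restrictive is day 20; with a 4-day duration, roofing must start by day 16.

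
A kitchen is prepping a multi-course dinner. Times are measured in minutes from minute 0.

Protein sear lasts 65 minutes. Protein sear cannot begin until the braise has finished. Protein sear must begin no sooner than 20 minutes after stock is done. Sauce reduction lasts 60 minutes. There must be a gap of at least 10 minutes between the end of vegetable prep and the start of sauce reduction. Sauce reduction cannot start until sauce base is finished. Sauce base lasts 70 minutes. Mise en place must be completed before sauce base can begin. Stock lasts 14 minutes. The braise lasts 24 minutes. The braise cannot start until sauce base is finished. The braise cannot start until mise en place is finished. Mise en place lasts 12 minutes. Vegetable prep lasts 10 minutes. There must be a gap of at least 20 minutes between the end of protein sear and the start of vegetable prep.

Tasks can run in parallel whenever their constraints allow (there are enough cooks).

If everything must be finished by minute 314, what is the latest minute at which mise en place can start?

43

Nothing follows sauce reduction; the deadline of minute 314 is its only limit. It must start by 314 − 60 = minute 254.
Vegetable prep feeds into sauce reduction (must start by minute 254, minus 10-minute gap → minute 244); so vegetable prep must finish by minute 244 and therefore start by minute 234.
Protein sear feeds into vegetable prep (must start by minute 234, minus 20-minute gap → minute 214); so protein sear must finish by minute 214 and therefore start by minute 149.
The braise has to be done before protein sear (must start by minute 149). That means finishing by minute 149, i.e. starting by 149 − 24 = minute 125.
Sauce base feeds the braise (must start by minute 125); sauce reduction (must start by minute 254). Taking the minimum, sauce base must finish by minute 125 and start by 125 − 70 = minute 55.
For mise en place: sauce base (must start by minute 55); the braise (must start by minute 125). The most restrictive is minute 55; with a 12-minute duration, mise en place must start by minute 43.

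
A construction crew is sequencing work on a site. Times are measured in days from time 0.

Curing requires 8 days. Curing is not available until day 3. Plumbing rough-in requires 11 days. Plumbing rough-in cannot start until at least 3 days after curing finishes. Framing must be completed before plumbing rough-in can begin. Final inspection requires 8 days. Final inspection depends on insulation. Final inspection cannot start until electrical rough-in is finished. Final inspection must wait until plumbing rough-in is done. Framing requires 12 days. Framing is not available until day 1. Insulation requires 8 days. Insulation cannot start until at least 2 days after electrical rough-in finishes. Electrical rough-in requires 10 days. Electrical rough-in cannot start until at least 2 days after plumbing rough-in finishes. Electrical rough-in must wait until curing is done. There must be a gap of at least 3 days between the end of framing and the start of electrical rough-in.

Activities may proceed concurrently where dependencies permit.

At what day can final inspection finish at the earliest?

55

After its own release at day 1, framing can start at day 1 and finishes at day 13.
Curing cannot begin until its own release at day 3. It runs from day 3 to 3 + 8 = day 11.
Plumbing rough-in cannot start until curing (finishes day 11, plus 3-day gap → day 14); framing (finishes day 13). The controlling bound is day 14, so plumbing rough-in finishes at 14 + 11 = day 25.
Electrical rough-in needs all of plumbing rough-in (finishes day 25, plus 2-day gap → day 27); curing (finishes day 11); framing (finishes day 13, plus 3-day gap → day 16). That puts its earliest start at day 27; it finishes at 27 + 10 = day 37.
Insulation waits on electrical rough-in (finishes day 37, plus 2-day gap → day 39), so it starts at day 39 and finishes at 39 + 8 = day 47.
Final inspection cannot start until insulation (finishes day 47); electrical rough-in (finishes day 37); plumbing rough-in (finishes day 25). The controlling bound is day 47, so final inspection finishes at 47 + 8 = day 55.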